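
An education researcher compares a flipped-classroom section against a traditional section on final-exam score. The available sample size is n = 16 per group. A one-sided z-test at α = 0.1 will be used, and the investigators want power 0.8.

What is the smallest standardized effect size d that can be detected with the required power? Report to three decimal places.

d ≈ 0.751

Need Φ(δ − 1.282) = 0.8, so δ = 1.282 + 0.842 = 2.123.
δ = d·√(n/2) ⇒ d = δ/√(n/2) = 2.123/√(16/2) = 0.7507.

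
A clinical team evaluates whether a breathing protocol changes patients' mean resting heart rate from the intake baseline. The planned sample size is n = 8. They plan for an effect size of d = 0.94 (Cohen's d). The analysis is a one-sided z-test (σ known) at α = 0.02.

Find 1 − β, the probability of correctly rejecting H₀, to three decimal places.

Noncentrality parameter: δ = d·√n = 0.94 × √8 = 2.6587
One-sided α = 0.02 → critical value z_{0.02} = 2.054.
Power = P(Z > 2.054 − δ) = Φ(0.605) = 0.7274.

Power ≈ 0.727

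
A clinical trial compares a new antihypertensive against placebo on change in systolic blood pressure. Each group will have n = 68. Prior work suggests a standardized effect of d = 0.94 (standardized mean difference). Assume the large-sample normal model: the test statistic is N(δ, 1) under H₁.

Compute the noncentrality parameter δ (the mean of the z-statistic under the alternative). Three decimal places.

δ ≈ 5.481

The noncentrality parameter scales effect size by the design's sample-size factor: δ = d·√(n/2) = 0.94 × √(68/2) = 5.4811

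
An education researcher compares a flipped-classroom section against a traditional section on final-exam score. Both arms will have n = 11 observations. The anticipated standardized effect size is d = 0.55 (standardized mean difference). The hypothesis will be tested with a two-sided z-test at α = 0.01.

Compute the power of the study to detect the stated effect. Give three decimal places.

Noncentrality parameter: λ = d·√(n/2) = 0.55 × √(11/2) = 1.2899
Critical value for a two-sided test at α = 0.01: z_{α/2} = 2.576.
Power = Φ(λ − 2.576) + Φ(−λ − 2.576) = Φ(-1.286) + Φ(-3.866) = 0.0992 + 0.0001 = 0.0993.

Power ≈ 0.099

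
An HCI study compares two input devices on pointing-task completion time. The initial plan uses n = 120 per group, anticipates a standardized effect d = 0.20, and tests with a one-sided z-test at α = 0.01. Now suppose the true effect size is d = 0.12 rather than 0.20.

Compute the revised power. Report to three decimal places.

Power ≈ 0.081

With d = 0.12: δ = d·√(n/2) = 0.12 × √(120/2) = 0.9295. Critical value z_{0.01} = 2.326.
Revised power = Φ(δ − 2.326) = Φ(-1.397) = 0.0812.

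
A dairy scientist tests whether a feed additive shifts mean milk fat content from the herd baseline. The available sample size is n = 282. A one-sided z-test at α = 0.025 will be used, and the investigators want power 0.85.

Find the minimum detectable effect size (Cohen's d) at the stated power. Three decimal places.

Need Φ(δ − 1.960) = 0.85, so δ = 1.960 + 1.036 = 2.996.
δ = d·√n ⇒ d = δ/√n = 2.996/√282 = 0.1784.

d ≈ 0.178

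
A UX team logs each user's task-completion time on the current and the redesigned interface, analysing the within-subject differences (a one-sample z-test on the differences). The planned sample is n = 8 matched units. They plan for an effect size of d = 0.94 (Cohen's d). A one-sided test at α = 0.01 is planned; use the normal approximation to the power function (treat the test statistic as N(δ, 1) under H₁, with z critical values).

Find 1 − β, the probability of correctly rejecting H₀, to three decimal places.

Noncentrality parameter: δ = d·√n = 0.94 × √8 = 2.6587
Critical value for a one-sided test at α = 0.01: z_α = 2.326.
Power = P(Z > 2.326 − δ) = Φ(0.332) = 0.6302.

Power ≈ 0.630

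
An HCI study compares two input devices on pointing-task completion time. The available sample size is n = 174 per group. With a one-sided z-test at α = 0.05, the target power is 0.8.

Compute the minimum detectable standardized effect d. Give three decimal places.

Need Φ(δ − 1.645) = 0.8, so δ = 1.645 + 0.842 = 2.486.
δ = d·√(n/2) ⇒ d = δ/√(n/2) = 2.486/√(174/2) = 0.2666.

d ≈ 0.267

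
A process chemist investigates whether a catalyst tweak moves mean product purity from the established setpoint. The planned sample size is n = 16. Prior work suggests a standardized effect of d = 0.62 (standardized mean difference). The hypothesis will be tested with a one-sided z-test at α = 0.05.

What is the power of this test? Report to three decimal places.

Power ≈ 0.798

Noncentrality parameter: δ = d·√n = 0.62 × √16 = 2.4800
One-sided α = 0.05 → critical value z_{0.05} = 1.645.
Power = P(Z > 1.645 − δ) = Φ(0.835) = 0.7982.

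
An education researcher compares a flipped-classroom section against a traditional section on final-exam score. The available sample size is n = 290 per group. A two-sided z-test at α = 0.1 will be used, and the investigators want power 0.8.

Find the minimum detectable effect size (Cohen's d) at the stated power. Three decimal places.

d ≈ 0.206

Required noncentrality: δ = z_{0.05} + z_{0.20} = 1.645 + 0.842 = 2.486.
(The second rejection-region term Φ(−δ − z_{α/2}) is negligible and dropped.)
δ = d·√(n/2) ⇒ d = δ/√(n/2) = 2.486/√(290/2) = 0.2065.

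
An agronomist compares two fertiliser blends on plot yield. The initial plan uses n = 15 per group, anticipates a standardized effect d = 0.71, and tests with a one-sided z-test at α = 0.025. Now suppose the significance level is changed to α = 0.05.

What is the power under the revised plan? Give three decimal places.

δ = d·√(n/2) = 0.71 × √(15/2) = 1.9444 (unchanged). New critical value: z_{0.05} = 1.645.
Revised power = Φ(δ − 1.645) = Φ(0.300) = 0.6177.

Power ≈ 0.618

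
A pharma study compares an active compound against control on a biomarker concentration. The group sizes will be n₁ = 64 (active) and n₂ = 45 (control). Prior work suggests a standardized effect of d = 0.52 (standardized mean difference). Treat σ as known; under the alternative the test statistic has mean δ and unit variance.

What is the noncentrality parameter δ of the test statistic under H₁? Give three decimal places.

δ = d / √(1/n₁ + 1/n₂) = 0.52 / √(1/64 + 1/45) = 2.6729

δ ≈ 2.673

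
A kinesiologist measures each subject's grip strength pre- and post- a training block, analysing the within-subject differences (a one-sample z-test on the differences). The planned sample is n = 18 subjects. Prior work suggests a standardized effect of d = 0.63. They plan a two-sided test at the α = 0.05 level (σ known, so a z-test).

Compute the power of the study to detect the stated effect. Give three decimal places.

Power ≈ 0.762

Noncentrality parameter: δ = d·√n = 0.63 × √18 = 2.6729
Two-sided α = 0.05 → critical value z_{0.025} = 1.960.
Power = Φ(δ − 1.960) + Φ(−δ − 1.960) = Φ(0.713) + Φ(-4.633) = 0.7620 + 0.0000 = 0.7620.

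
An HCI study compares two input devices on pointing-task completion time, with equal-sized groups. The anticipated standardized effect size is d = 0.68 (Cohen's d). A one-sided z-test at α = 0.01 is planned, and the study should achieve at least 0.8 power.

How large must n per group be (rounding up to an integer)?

n = 44 per group

Set Φ(δ − 2.326) = 0.8; then δ − 2.326 = Φ⁻¹(0.8) = 0.842, giving δ = 3.168.
δ = d·√(n/2) ⇒ n = 2(δ/d)² = 2 × (3.168 / 0.68)² = 43.41.
Rounding up, n = 44 per group.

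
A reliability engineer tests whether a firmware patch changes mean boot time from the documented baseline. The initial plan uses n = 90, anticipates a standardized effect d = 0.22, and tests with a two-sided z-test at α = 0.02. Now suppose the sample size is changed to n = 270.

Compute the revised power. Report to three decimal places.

Power ≈ 0.901

With n = 270: δ = d·√n = 0.22 × √270 = 3.6150. Critical value z_{0.01} = 2.326.
Revised power = Φ(δ − 2.326) + Φ(−δ − 2.326) = Φ(1.289) + Φ(-5.941) = 0.9012 + 0.0000 = 0.9012.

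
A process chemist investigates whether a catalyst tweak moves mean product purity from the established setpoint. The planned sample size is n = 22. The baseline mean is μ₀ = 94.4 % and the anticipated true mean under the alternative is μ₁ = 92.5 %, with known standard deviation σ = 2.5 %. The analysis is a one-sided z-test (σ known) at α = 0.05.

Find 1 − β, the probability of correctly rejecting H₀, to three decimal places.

Standardized effect: d = |μ₁ − μ₀| / σ = |92.5 − 94.4| / 2.5 = 0.7600
Noncentrality parameter: δ = d·√n = 0.7600 × √22 = 3.5647
Critical value for a one-sided test at α = 0.05: z_α = 1.645.
Power = Φ(δ − 1.645) = Φ(1.920) = 0.9726.

Power ≈ 0.973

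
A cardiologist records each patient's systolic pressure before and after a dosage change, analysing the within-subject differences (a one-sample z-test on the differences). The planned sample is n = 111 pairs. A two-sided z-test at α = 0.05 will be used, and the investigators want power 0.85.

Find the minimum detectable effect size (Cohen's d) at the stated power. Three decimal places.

Required noncentrality: δ = z_{0.025} + z_{0.15} = 1.960 + 1.036 = 2.996.
(The second rejection-region term Φ(−δ − z_{α/2}) is negligible and dropped.)
δ = d·√n ⇒ d = δ/√n = 2.996/√111 = 0.2844.

d ≈ 0.284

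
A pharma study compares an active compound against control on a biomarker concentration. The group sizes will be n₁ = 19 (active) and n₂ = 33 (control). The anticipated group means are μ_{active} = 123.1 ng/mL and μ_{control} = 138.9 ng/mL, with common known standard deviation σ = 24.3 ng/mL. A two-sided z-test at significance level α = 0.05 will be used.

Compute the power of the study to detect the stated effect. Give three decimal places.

Power ≈ 0.617

Standardized effect: d = |μ_{active} − μ_{control}| / σ = |123.1 − 138.9| / 24.3 = 0.6502
Noncentrality parameter: δ = d / √(1/n₁ + 1/n₂) = 0.6502 / √(1/19 + 1/33) = 2.2578
Critical value for a two-sided test at α = 0.05: z_{α/2} = 1.960.
Power = Φ(δ − 1.960) + Φ(−δ − 1.960) = Φ(0.298) + Φ(-4.218) = 0.6171 + 0.0000 = 0.6171.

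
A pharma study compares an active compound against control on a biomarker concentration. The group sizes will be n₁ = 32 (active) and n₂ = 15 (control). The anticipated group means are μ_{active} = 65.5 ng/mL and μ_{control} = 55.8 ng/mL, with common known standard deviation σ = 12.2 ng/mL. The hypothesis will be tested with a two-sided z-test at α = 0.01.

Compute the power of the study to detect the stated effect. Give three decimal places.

Power ≈ 0.486

Standardized effect: d = |μ_{active} − μ_{control}| / σ = |65.5 − 55.8| / 12.2 = 0.7951
Noncentrality parameter: δ = d / √(1/n₁ + 1/n₂) = 0.7951 / √(1/32 + 1/15) = 2.5409
Two-sided α = 0.01 → critical value z_{0.005} = 2.576.
Power = Φ(δ − 2.576) + Φ(−δ − 2.576) = Φ(-0.035) + Φ(-5.117) = 0.4861 + 0.0000 = 0.4861.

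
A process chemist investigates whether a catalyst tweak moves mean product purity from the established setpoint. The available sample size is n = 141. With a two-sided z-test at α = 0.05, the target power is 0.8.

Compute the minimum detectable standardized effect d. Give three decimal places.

Required noncentrality: δ = z_{0.025} + z_{0.20} = 1.960 + 0.842 = 2.802.
(The second rejection-region term Φ(−δ − z_{α/2}) is negligible and dropped.)
δ = d·√n ⇒ d = δ/√n = 2.802/√141 = 0.2359.

d ≈ 0.236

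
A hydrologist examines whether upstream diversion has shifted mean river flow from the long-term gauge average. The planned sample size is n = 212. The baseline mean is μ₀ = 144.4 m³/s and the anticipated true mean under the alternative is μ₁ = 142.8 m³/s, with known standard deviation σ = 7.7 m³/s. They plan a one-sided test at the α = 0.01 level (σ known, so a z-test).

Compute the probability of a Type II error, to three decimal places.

β ≈ 0.242

Standardized effect: d = |μ₁ − μ₀| / σ = |142.8 − 144.4| / 7.7 = 0.2078
Noncentrality parameter: δ = d·√n = 0.2078 × √212 = 3.0255
One-sided α = 0.01 → critical value z_{0.01} = 2.326.
Power = Φ(δ − 2.326) = Φ(0.699) = 0.7578.
Type II error: β = 1 − power = 1 − 0.7578 = 0.2422.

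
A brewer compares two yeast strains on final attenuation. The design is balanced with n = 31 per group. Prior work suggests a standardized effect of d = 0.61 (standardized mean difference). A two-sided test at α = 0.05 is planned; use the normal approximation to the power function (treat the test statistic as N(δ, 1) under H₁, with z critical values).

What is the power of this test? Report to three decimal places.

Noncentrality parameter: δ = d·√(n/2) = 0.61 × √(31/2) = 2.4016
Two-sided α = 0.05 → critical value z_{0.025} = 1.960.
Power = Φ(δ − 1.960) + Φ(−δ − 1.960) = Φ(0.442) + Φ(-4.362) = 0.6706 + 0.0000 = 0.6706.

Power ≈ 0.671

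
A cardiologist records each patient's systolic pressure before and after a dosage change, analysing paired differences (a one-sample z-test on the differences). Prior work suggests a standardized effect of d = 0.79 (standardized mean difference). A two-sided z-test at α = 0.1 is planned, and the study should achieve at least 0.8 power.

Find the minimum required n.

Set Φ(δ − 1.645) = 0.8; then δ − 1.645 = Φ⁻¹(0.8) = 0.842, giving δ = 2.486.
(Ignoring the negligible lower-tail rejection probability gives the usual closed-form inversion.)
δ = d·√n ⇒ n = (δ/d)² = (2.486 / 0.79)² = 9.91.
Rounding up, n = 10.

n = 10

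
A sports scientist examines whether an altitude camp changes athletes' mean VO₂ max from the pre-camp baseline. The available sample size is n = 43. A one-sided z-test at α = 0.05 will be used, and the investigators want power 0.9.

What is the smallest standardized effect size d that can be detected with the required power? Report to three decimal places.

d ≈ 0.446

Need Φ(δ − 1.645) = 0.9, so δ = 1.645 + 1.282 = 2.926.
δ = d·√n ⇒ d = δ/√n = 2.926/√43 = 0.4463.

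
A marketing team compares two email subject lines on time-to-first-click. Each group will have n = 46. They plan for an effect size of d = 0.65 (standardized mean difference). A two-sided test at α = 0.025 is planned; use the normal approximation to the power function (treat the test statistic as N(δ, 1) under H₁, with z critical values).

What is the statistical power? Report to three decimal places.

Noncentrality parameter: δ = d·√(n/2) = 0.65 × √(46/2) = 3.1173
Critical value for a two-sided test at α = 0.025: z_{α/2} = 2.241.
Power = Φ(δ − 2.241) + Φ(−δ − 2.241) = Φ(0.876) + Φ(-5.359) = 0.8095 + 0.0000 = 0.8095.

Power ≈ 0.809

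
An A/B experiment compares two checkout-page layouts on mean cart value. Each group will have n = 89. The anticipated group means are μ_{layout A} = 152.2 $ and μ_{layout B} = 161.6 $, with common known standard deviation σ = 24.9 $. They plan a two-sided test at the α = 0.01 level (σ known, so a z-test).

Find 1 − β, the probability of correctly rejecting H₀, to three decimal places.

Power ≈ 0.477

Standardized effect: d = |μ_{layout A} − μ_{layout B}| / σ = |152.2 − 161.6| / 24.9 = 0.3775
Noncentrality parameter: δ = d·√(n/2) = 0.3775 × √(89/2) = 2.5183
Two-sided α = 0.01 → critical value z_{0.005} = 2.576.
Power = Φ(δ − 2.576) + Φ(−δ − 2.576) = Φ(-0.058) + Φ(-5.094) = 0.4771 + 0.0000 = 0.4771.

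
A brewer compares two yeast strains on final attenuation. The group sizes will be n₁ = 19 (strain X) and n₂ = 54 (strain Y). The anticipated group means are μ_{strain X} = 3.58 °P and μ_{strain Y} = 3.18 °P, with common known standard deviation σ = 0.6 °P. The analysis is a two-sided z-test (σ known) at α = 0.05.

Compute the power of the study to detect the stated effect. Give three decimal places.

Power ≈ 0.705

Standardized effect: d = |μ_{strain X} − μ_{strain Y}| / σ = |3.58 − 3.18| / 0.6 = 0.6667
Noncentrality parameter: δ = d / √(1/n₁ + 1/n₂) = 0.6667 / √(1/19 + 1/54) = 2.4993
Two-sided α = 0.05 → critical value z_{0.025} = 1.960.
Power = Φ(δ − 1.960) + Φ(−δ − 1.960) = Φ(0.539) + Φ(-4.459) = 0.7052 + 0.0000 = 0.7052.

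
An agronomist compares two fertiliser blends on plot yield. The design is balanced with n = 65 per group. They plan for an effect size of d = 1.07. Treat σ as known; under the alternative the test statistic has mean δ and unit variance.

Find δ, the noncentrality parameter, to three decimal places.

δ ≈ 6.100

The noncentrality parameter scales effect size by the design's sample-size factor: δ = d·√(n/2) = 1.07 × √(65/2) = 6.0999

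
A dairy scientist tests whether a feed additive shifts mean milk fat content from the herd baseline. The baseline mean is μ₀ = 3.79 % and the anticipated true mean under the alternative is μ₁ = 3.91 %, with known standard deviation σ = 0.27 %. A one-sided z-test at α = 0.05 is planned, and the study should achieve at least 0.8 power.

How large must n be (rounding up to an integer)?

Standardized effect: d = |μ₁ − μ₀| / σ = |3.91 − 3.79| / 0.27 = 0.4444
Set Φ(δ − 1.645) = 0.8; then δ − 1.645 = Φ⁻¹(0.8) = 0.842, giving δ = 2.486.
δ = d·√n ⇒ n = (δ/d)² = (2.486 / 0.4444)² = 31.30.
Round up to the next whole unit.

n = 32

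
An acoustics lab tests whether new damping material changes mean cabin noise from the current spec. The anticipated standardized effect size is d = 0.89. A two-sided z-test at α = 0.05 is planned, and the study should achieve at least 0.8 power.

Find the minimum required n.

n = 10

For power 0.8 need Φ(δ − z_{0.025}) = 0.8, so δ = z_{0.025} + z_{0.20} = 1.960 + 0.842 = 2.802.
(Ignoring the negligible lower-tail rejection probability gives the usual closed-form inversion.)
δ = d·√n ⇒ n = (δ/d)² = (2.802 / 0.89)² = 9.91.
Rounding up, n = 10.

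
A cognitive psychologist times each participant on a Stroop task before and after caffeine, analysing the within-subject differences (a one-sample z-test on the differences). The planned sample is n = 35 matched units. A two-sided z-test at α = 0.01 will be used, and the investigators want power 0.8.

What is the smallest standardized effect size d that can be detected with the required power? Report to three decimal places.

d ≈ 0.578

Required noncentrality: δ = z_{0.005} + z_{0.20} = 2.576 + 0.842 = 3.417.
(The second rejection-region term Φ(−δ − z_{α/2}) is negligible and dropped.)
δ = d·√n ⇒ d = δ/√n = 3.417/√35 = 0.5777.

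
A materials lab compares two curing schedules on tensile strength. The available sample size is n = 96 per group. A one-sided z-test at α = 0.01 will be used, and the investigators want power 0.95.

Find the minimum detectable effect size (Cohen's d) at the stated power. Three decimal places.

d ≈ 0.573

Required noncentrality: δ = z_{0.01} + z_{0.05} = 2.326 + 1.645 = 3.971.
δ = d·√(n/2) ⇒ d = δ/√(n/2) = 3.971/√(96/2) = 0.5732.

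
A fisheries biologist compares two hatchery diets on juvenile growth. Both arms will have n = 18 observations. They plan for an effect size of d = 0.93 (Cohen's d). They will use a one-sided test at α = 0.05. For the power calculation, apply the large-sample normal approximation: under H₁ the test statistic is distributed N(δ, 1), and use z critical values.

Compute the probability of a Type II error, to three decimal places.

β ≈ 0.126

Noncentrality parameter: δ = d·√(n/2) = 0.93 × √(18/2) = 2.7900
Critical value for a one-sided test at α = 0.05: z_α = 1.645.
Power = Φ(δ − 1.645) = Φ(1.145) = 0.8739.
Type II error: β = 1 − power = 1 − 0.8739 = 0.1261.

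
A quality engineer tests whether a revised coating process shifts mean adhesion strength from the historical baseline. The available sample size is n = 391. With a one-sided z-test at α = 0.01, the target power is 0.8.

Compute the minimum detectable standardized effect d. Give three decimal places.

Required noncentrality: δ = z_{0.01} + z_{0.20} = 2.326 + 0.842 = 3.168.
δ = d·√n ⇒ d = δ/√n = 3.168/√391 = 0.1602.

d ≈ 0.160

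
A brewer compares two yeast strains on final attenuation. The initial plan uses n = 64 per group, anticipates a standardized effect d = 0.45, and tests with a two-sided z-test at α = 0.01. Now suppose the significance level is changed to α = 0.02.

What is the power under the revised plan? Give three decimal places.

δ = d·√(n/2) = 0.45 × √(64/2) = 2.5456 (unchanged). New critical value: z_{0.01} = 2.326.
Revised power = Φ(δ − 2.326) + Φ(−δ − 2.326) = Φ(0.219) + Φ(-4.872) = 0.5868 + 0.0000 = 0.5868.

Power ≈ 0.587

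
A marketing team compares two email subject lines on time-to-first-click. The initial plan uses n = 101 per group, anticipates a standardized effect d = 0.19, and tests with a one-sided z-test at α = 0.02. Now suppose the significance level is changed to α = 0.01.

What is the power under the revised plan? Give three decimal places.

Power ≈ 0.164

δ = d·√(n/2) = 0.19 × √(101/2) = 1.3502 (unchanged). New critical value: z_{0.01} = 2.326.
Revised power = P(Z > 2.326 − δ) = Φ(-0.976) = 0.1645.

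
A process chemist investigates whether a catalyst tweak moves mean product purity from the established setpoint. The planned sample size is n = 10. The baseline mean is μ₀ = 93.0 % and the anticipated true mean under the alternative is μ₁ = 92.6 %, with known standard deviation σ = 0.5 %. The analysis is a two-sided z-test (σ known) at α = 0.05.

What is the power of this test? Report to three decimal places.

Power ≈ 0.716

Standardized effect: d = |μ₁ − μ₀| / σ = |92.6 − 93.0| / 0.5 = 0.8000
Noncentrality parameter: δ = d·√n = 0.8000 × √10 = 2.5298
Two-sided α = 0.05 → critical value z_{0.025} = 1.960.
Power = Φ(δ − 1.960) + Φ(−δ − 1.960) = Φ(0.570) + Φ(-4.490) = 0.7156 + 0.0000 = 0.7156.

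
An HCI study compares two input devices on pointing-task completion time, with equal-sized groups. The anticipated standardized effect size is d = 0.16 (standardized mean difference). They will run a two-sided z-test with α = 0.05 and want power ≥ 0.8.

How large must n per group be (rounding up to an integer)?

For power 0.8 need Φ(δ − z_{0.025}) = 0.8, so δ = z_{0.025} + z_{0.20} = 1.960 + 0.842 = 2.802.
(Ignoring the negligible lower-tail rejection probability gives the usual closed-form inversion.)
δ = d·√(n/2) ⇒ n = 2(δ/d)² = 2 × (2.802 / 0.16)² = 613.19.
Rounding up, n = 614 per group.

n = 614 per group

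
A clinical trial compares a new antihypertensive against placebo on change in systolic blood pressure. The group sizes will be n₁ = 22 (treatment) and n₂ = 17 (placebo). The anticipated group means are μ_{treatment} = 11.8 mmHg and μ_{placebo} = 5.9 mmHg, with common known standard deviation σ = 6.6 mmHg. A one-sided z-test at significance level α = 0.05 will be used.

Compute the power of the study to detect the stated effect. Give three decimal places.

Standardized effect: d = |μ_{treatment} − μ_{placebo}| / σ = |11.8 − 5.9| / 6.6 = 0.8939
Noncentrality parameter: δ = d / √(1/n₁ + 1/n₂) = 0.8939 / √(1/22 + 1/17) = 2.7683
Critical value for a one-sided test at α = 0.05: z_α = 1.645.
Power = Φ(δ − 1.645) = Φ(1.123) = 0.8694.

Power ≈ 0.869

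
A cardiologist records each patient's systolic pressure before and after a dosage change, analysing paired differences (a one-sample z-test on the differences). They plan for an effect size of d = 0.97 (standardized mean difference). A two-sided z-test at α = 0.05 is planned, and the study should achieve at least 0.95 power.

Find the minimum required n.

n = 14

Set Φ(δ − 1.960) = 0.95; then δ − 1.960 = Φ⁻¹(0.95) = 1.645, giving δ = 3.605.
(The Φ(−δ − z_{α/2}) term is vanishingly small for δ > 0 and is dropped in the standard sample-size formula.)
δ = d·√n ⇒ n = (δ/d)² = (3.605 / 0.97)² = 13.81.
Round up to the next whole unit.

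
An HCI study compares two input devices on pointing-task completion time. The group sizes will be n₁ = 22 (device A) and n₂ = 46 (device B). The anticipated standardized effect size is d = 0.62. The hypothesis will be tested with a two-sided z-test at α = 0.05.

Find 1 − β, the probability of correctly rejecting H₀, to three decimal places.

Power ≈ 0.667

Noncentrality parameter: δ = d / √(1/n₁ + 1/n₂) = 0.62 / √(1/22 + 1/46) = 2.3918
Critical value for a two-sided test at α = 0.05: z_{α/2} = 1.960.
Power = Φ(δ − 1.960) + Φ(−δ − 1.960) = Φ(0.432) + Φ(-4.352) = 0.6671 + 0.0000 = 0.6671.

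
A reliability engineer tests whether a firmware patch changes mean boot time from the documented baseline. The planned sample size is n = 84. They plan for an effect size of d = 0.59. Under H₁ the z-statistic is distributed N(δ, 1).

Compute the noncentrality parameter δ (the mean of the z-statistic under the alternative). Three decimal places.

The noncentrality parameter scales effect size by the design's sample-size factor: δ = d·√n = 0.59 × √84 = 5.4074

δ ≈ 5.407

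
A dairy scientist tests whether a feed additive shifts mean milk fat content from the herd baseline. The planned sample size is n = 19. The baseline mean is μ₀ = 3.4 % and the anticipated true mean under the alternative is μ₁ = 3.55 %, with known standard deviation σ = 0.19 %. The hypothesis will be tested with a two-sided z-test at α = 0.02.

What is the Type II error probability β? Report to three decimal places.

β ≈ 0.132

Standardized effect: d = |μ₁ − μ₀| / σ = |3.55 − 3.4| / 0.19 = 0.7895
Noncentrality parameter: δ = d·√n = 0.7895 × √19 = 3.4412
Two-sided α = 0.02 → critical value z_{0.01} = 2.326.
Power = Φ(δ − 2.326) + Φ(−δ − 2.326) = Φ(1.115) + Φ(-5.768) = 0.8676 + 0.0000 = 0.8676.
Type II error: β = 1 − power = 1 − 0.8676 = 0.1324.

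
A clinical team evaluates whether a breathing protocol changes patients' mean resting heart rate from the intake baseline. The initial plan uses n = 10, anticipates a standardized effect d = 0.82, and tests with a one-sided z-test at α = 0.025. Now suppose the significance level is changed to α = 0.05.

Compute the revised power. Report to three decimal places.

Power ≈ 0.828

δ = d·√n = 0.82 × √10 = 2.5931 (unchanged). New critical value: z_{0.05} = 1.645.
Revised power = Φ(δ − 1.645) = Φ(0.948) = 0.8285.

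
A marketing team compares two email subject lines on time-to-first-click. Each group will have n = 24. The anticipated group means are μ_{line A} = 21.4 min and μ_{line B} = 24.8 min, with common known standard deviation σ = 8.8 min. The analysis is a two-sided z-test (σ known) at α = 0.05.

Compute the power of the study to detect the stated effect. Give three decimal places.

Power ≈ 0.268

Standardized effect: d = |μ_{line A} − μ_{line B}| / σ = |21.4 − 24.8| / 8.8 = 0.3864
Noncentrality parameter: δ = d·√(n/2) = 0.3864 × √(24/2) = 1.3384
Critical value for a two-sided test at α = 0.05: z_{α/2} = 1.960.
Power = Φ(δ − 1.960) + Φ(−δ − 1.960) = Φ(-0.622) + Φ(-3.298) = 0.2671 + 0.0005 = 0.2676.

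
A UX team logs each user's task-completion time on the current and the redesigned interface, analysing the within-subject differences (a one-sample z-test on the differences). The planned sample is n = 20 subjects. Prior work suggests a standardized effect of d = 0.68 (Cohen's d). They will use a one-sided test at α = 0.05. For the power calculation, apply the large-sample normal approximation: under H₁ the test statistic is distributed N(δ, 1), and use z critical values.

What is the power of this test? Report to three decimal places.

Power ≈ 0.919

Noncentrality parameter: δ = d·√n = 0.68 × √20 = 3.0411
One-sided α = 0.05 → critical value z_{0.05} = 1.645.
Power = P(Z > 1.645 − δ) = Φ(1.396) = 0.9187.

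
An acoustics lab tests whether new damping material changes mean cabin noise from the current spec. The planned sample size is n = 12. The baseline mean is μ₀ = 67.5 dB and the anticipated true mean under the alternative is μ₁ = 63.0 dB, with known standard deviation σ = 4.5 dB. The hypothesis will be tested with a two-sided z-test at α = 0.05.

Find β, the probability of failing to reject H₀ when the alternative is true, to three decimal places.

β ≈ 0.066

Standardized effect: d = |μ₁ − μ₀| / σ = |63.0 − 67.5| / 4.5 = 1.0000
Noncentrality parameter: δ = d·√n = 1.0000 × √12 = 3.4641
Two-sided α = 0.05 → critical value z_{0.025} = 1.960.
Power = Φ(δ − 1.960) + Φ(−δ − 1.960) = Φ(1.504) + Φ(-5.424) = 0.9337 + 0.0000 = 0.9337.
Type II error: β = 1 − power = 1 − 0.9337 = 0.0663.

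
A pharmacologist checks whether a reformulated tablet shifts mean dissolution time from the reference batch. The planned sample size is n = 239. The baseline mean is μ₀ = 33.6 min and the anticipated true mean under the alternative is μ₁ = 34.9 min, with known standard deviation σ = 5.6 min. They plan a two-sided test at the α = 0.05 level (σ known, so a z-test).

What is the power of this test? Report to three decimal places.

Standardized effect: d = |μ₁ − μ₀| / σ = |34.9 − 33.6| / 5.6 = 0.2321
Noncentrality parameter: δ = d·√n = 0.2321 × √239 = 3.5888
Critical value for a two-sided test at α = 0.05: z_{α/2} = 1.960.
Power = Φ(δ − 1.960) + Φ(−δ − 1.960) = Φ(1.629) + Φ(-5.549) = 0.9483 + 0.0000 = 0.9483.

Power ≈ 0.948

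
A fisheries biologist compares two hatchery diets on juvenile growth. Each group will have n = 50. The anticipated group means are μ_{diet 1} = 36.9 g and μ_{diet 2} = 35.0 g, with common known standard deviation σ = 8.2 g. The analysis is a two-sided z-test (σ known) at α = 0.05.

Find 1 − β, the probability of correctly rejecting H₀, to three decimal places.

Power ≈ 0.212

Standardized effect: d = |μ_{diet 1} − μ_{diet 2}| / σ = |36.9 − 35.0| / 8.2 = 0.2317
Noncentrality parameter: δ = d·√(n/2) = 0.2317 × √(50/2) = 1.1585
Two-sided α = 0.05 → critical value z_{0.025} = 1.960.
Power = Φ(δ − 1.960) + Φ(−δ − 1.960) = Φ(-0.801) + Φ(-3.119) = 0.2114 + 0.0009 = 0.2124.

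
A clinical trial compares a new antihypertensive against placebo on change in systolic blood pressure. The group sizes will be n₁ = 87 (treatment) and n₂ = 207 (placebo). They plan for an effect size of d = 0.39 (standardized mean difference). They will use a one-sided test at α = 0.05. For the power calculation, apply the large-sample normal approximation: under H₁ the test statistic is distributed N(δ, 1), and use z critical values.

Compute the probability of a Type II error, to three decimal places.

β ≈ 0.080

Noncentrality parameter: δ = d / √(1/n₁ + 1/n₂) = 0.39 / √(1/87 + 1/207) = 3.0524
One-sided α = 0.05 → critical value z_{0.05} = 1.645.
Power = Φ(δ − 1.645) = Φ(1.408) = 0.9204.
Type II error: β = 1 − power = 1 − 0.9204 = 0.0796.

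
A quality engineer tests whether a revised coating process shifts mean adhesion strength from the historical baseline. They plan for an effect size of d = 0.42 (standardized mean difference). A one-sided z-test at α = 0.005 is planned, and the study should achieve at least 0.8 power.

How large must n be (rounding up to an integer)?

n = 67

Set Φ(δ − 2.576) = 0.8; then δ − 2.576 = Φ⁻¹(0.8) = 0.842, giving δ = 3.417.
δ = d·√n ⇒ n = (δ/d)² = (3.417 / 0.42)² = 66.21.
Rounding up, n = 67.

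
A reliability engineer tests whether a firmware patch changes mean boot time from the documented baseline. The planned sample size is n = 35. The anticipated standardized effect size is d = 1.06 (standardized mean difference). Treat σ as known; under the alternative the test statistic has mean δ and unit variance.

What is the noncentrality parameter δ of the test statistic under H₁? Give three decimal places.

The noncentrality parameter scales effect size by the design's sample-size factor: δ = d·√n = 1.06 × √35 = 6.2710

δ ≈ 6.271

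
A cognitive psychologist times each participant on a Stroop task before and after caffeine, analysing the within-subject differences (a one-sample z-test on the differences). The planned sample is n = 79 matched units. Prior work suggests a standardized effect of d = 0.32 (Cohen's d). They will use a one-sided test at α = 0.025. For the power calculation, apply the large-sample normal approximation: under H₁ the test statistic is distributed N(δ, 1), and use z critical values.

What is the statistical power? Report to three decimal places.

Noncentrality parameter: λ = d·√n = 0.32 × √79 = 2.8442
One-sided α = 0.025 → critical value z_{0.025} = 1.960.
Power = Φ(λ − 1.960) = Φ(0.884) = 0.8117.

Power ≈ 0.812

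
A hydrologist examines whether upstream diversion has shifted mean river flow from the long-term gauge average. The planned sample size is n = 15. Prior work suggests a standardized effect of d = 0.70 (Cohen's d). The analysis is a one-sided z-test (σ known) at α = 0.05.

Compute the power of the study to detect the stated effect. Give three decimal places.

Power ≈ 0.857

Noncentrality parameter: δ = d·√n = 0.70 × √15 = 2.7111
One-sided α = 0.05 → critical value z_{0.05} = 1.645.
Power = P(Z > 1.645 − δ) = Φ(1.066) = 0.8568.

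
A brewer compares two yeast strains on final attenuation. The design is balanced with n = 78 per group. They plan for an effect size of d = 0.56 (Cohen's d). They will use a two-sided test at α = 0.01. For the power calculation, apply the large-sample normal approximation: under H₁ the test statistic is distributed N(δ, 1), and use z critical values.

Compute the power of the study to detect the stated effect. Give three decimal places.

Power ≈ 0.822

Noncentrality parameter: λ = d·√(n/2) = 0.56 × √(78/2) = 3.4972
Two-sided α = 0.01 → critical value z_{0.005} = 2.576.
Power = Φ(λ − 2.576) + Φ(−λ − 2.576) = Φ(0.921) + Φ(-6.073) = 0.8216 + 0.0000 = 0.8216.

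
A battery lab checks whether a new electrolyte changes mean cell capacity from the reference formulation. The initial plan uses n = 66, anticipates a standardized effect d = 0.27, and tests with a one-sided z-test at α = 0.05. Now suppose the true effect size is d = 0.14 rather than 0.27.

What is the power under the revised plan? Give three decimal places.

Power ≈ 0.306

With d = 0.14: δ = d·√n = 0.14 × √66 = 1.1374. Critical value z_{0.05} = 1.645.
Revised power = Φ(δ − 1.645) = Φ(-0.507) = 0.3059.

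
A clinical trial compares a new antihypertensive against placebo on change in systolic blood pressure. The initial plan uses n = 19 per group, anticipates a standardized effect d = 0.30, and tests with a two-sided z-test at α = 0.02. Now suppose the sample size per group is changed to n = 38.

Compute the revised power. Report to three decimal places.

Power ≈ 0.154

With n = 38 per group: δ = d·√(n/2) = 0.30 × √(38/2) = 1.3077. Critical value z_{0.01} = 2.326.
Revised power = Φ(δ − 2.326) + Φ(−δ − 2.326) = Φ(-1.019) + Φ(-3.634) = 0.1542 + 0.0001 = 0.1543.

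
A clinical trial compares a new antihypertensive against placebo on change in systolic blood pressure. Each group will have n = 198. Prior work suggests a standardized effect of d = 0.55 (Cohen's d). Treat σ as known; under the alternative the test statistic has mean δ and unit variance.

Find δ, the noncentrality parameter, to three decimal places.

δ ≈ 5.472

The noncentrality parameter scales effect size by the design's sample-size factor: δ = d·√(n/2) = 0.55 × √(198/2) = 5.4724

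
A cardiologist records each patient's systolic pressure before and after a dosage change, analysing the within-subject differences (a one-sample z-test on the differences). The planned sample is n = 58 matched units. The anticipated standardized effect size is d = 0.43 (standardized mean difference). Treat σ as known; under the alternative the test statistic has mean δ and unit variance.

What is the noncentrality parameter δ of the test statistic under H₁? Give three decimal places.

δ ≈ 3.275

The noncentrality parameter scales effect size by the design's sample-size factor: δ = d·√n = 0.43 × √58 = 3.2748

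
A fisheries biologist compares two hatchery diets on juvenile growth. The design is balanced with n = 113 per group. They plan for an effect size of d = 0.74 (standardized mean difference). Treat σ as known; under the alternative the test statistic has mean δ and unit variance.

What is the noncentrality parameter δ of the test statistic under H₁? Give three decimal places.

δ = d·√(n/2) = 0.74 × √(113/2) = 5.5623

δ ≈ 5.562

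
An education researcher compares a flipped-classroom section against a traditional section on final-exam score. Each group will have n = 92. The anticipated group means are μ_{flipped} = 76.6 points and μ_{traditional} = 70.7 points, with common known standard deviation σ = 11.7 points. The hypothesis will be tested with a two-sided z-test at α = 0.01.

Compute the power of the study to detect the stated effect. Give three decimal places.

Standardized effect: d = |μ_{flipped} − μ_{traditional}| / σ = |76.6 − 70.7| / 11.7 = 0.5043
Noncentrality parameter: δ = d·√(n/2) = 0.5043 × √(92/2) = 3.4201
Critical value for a two-sided test at α = 0.01: z_{α/2} = 2.576.
Power = Φ(δ − 2.576) + Φ(−δ − 2.576) = Φ(0.844) + Φ(-5.996) = 0.8008 + 0.0000 = 0.8008.

Power ≈ 0.801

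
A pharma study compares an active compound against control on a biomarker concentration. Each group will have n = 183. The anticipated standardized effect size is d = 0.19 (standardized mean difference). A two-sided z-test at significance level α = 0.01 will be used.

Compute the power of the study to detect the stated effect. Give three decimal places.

Noncentrality parameter: δ = d·√(n/2) = 0.19 × √(183/2) = 1.8175
Two-sided α = 0.01 → critical value z_{0.005} = 2.576.
Power = Φ(δ − 2.576) + Φ(−δ − 2.576) = Φ(-0.758) + Φ(-4.393) = 0.2241 + 0.0000 = 0.2241.

Power ≈ 0.224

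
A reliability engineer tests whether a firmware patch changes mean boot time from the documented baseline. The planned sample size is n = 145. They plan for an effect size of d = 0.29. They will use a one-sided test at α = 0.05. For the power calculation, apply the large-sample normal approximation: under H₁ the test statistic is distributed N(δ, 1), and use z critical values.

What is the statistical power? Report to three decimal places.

Power ≈ 0.968

Noncentrality parameter: δ = d·√n = 0.29 × √145 = 3.4921
One-sided α = 0.05 → critical value z_{0.05} = 1.645.
Power = Φ(δ − 1.645) = Φ(1.847) = 0.9676.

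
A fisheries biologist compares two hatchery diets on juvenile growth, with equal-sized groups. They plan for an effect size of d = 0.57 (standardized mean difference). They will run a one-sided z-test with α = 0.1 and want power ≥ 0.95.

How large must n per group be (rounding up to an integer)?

n = 53 per group

Set Φ(δ − 1.282) = 0.95; then δ − 1.282 = Φ⁻¹(0.95) = 1.645, giving δ = 2.926.
δ = d·√(n/2) ⇒ n = 2(δ/d)² = 2 × (2.926 / 0.57)² = 52.72.
Round up to the next whole unit.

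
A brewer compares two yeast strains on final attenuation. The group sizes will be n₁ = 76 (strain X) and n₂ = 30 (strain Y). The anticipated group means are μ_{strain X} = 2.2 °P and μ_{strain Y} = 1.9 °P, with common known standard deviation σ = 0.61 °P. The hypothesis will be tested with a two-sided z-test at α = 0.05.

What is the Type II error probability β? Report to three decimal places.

Standardized effect: d = |μ_{strain X} − μ_{strain Y}| / σ = |2.2 − 1.9| / 0.61 = 0.4918
Noncentrality parameter: δ = d / √(1/n₁ + 1/n₂) = 0.4918 / √(1/76 + 1/30) = 2.2809
Two-sided α = 0.05 → critical value z_{0.025} = 1.960.
Power = Φ(δ − 1.960) + Φ(−δ − 1.960) = Φ(0.321) + Φ(-4.241) = 0.6259 + 0.0000 = 0.6259.
Type II error: β = 1 − power = 1 − 0.6259 = 0.3741.

β ≈ 0.374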